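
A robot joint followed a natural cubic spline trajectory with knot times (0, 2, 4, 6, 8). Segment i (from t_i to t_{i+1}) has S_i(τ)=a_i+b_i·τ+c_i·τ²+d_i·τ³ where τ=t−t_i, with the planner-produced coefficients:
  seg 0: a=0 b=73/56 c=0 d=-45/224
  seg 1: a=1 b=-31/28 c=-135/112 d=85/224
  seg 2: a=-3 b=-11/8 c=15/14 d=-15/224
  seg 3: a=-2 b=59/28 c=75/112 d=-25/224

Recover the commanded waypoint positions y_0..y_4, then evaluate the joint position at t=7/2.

y_0=0 y_1=1 y_2=-3 y_3=-2 y_4=4
S(7/2) = -3749/1792

y_0 = S_0(0) = a_0 = 0
y_1 = S_1(0) = a_1 = 1
y_2 = S_2(0) = a_2 = -3
y_3 = S_3(0) = a_3 = -2
y_4 = S_3(2) = 4
t_q=7/2 is in segment 1 (τ=3/2); S_1(τ)=-3749/1792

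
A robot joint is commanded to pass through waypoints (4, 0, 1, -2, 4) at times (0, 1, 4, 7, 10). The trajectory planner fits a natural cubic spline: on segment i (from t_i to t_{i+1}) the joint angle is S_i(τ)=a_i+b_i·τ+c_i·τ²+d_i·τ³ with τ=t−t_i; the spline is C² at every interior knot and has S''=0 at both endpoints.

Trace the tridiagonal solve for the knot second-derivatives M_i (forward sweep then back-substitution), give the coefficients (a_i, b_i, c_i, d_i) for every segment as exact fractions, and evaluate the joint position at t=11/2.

  seg 0: a=4 b=-379/81 c=0 d=55/81
  seg 1: a=0 b=-214/81 c=55/27 d=-254/729
  seg 2: a=1 b=14/81 c=-89/81 d=172/729
  seg 3: a=-2 b=-4/81 c=83/81 d=-83/729
S(11/2) = -5/12

Δ: Δ0=-4, Δ1=1/3, Δ2=-1, Δ3=2
row 1: diag=8, rhs=26; c'=3/8, d'=13/4
row 2: denom=12−3·3/8=87/8; d'=(-8−3·13/4)/(87/8)=-142/87
row 3: denom=12−3·8/29=324/29; d'=(18−3·-142/87)/(324/29)=166/81
back: M3=166/81
back: M2=-142/87−8/29·166/81=-178/81
back: M1=13/4−3/8·-178/81=110/27
M: M0=0, M1=110/27, M2=-178/81, M3=166/81, M4=0
seg 0: a=4, c=M0/2=0, d=(M1−M0)/(6·1)=55/81, b=Δ0−h0·(2M0+M1)/6=-379/81
seg 1: a=0, c=M1/2=55/27, d=(M2−M1)/(6·3)=-254/729, b=Δ1−h1·(2M1+M2)/6=-214/81
seg 2: a=1, c=M2/2=-89/81, d=(M3−M2)/(6·3)=172/729, b=Δ2−h2·(2M2+M3)/6=14/81
seg 3: a=-2, c=M3/2=83/81, d=(M4−M3)/(6·3)=-83/729, b=Δ3−h3·(2M3+M4)/6=-4/81
t_q=11/2 → seg 2, τ=3/2; S=1+14/81·τ+-89/81·τ²+172/729·τ³=-5/12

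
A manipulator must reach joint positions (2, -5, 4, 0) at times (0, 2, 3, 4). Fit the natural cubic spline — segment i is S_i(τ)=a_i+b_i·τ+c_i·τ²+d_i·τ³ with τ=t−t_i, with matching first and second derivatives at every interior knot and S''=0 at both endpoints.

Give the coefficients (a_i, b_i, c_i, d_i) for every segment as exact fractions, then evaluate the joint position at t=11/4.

Δ: Δ0=-7/2, Δ1=9, Δ2=-4
row 1: diag=6, rhs=75; c'=1/6, d'=25/2
row 2: denom=4−1·1/6=23/6; d'=(-78−1·25/2)/(23/6)=-543/23
back: M2=-543/23
back: M1=25/2−1/6·-543/23=378/23
M: M0=0, M1=378/23, M2=-543/23, M3=0
seg 0: a=2, c=M0/2=0, d=(M1−M0)/(6·2)=63/46, b=Δ0−h0·(2M0+M1)/6=-413/46
seg 1: a=-5, c=M1/2=189/23, d=(M2−M1)/(6·1)=-307/46, b=Δ1−h1·(2M1+M2)/6=343/46
seg 2: a=4, c=M2/2=-543/46, d=(M3−M2)/(6·1)=181/46, b=Δ2−h2·(2M2+M3)/6=89/23
t_q=11/4 → seg 1, τ=3/4; S=-5+343/46·τ+189/23·τ²+-307/46·τ³=7063/2944

  seg 0: a=2 b=-413/46 c=0 d=63/46
  seg 1: a=-5 b=343/46 c=189/23 d=-307/46
  seg 2: a=4 b=89/23 c=-543/46 d=181/46
S(11/4) = 7063/2944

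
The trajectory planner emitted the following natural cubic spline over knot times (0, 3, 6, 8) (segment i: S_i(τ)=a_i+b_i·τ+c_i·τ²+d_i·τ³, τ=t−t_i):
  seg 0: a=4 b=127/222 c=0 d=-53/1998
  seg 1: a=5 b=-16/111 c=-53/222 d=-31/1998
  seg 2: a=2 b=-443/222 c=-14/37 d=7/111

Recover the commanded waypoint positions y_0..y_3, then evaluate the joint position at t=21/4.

y_0=4 y_1=5 y_2=2 y_3=-3
S(21/4) = 15583/4736

y_0 = S_0(0) = a_0 = 4
y_1 = S_1(0) = a_1 = 5
y_2 = S_2(0) = a_2 = 2
y_3 = S_2(2) = -3
t_q=21/4 is in segment 1 (τ=9/4); S_1(τ)=15583/4736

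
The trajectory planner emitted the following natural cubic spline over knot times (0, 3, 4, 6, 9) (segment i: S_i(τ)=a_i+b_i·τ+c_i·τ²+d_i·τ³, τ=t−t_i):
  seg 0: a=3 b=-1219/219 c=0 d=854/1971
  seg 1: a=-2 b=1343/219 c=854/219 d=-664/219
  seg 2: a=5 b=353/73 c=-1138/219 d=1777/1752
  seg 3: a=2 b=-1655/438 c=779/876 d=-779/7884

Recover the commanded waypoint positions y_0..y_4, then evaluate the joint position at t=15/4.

y_0=3 y_1=-2 y_2=5 y_3=2 y_4=-4
S(15/4) = 513/146

y_0 = S_0(0) = a_0 = 3
y_1 = S_1(0) = a_1 = -2
y_2 = S_2(0) = a_2 = 5
y_3 = S_3(0) = a_3 = 2
y_4 = S_3(3) = -4
t_q=15/4 is in segment 1 (τ=3/4); S_1(τ)=513/146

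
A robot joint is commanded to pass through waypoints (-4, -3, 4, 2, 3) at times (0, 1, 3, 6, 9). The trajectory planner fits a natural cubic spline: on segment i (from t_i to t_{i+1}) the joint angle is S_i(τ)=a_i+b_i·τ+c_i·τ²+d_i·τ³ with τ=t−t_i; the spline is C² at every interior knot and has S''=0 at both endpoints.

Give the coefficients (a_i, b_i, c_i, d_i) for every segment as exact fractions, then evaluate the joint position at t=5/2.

Δ: Δ0=1, Δ1=7/2, Δ2=-2/3, Δ3=1/3
row 1: diag=6, rhs=15; c'=1/3, d'=5/2
row 2: denom=10−2·1/3=28/3; d'=(-25−2·5/2)/(28/3)=-45/14
row 3: denom=12−3·9/28=309/28; d'=(6−3·-45/14)/(309/28)=146/103
back: M3=146/103
back: M2=-45/14−9/28·146/103=-378/103
back: M1=5/2−1/3·-378/103=767/206
M: M0=0, M1=767/206, M2=-378/103, M3=146/103, M4=0
seg 0: a=-4, c=M0/2=0, d=(M1−M0)/(6·1)=767/1236, b=Δ0−h0·(2M0+M1)/6=469/1236
seg 1: a=-3, c=M1/2=767/412, d=(M2−M1)/(6·2)=-1523/2472, b=Δ1−h1·(2M1+M2)/6=1385/618
seg 2: a=4, c=M2/2=-189/103, d=(M3−M2)/(6·3)=262/927, b=Δ2−h2·(2M2+M3)/6=709/309
seg 3: a=2, c=M3/2=73/103, d=(M4−M3)/(6·3)=-73/927, b=Δ3−h3·(2M3+M4)/6=-335/309
t_q=5/2 → seg 1, τ=3/2; S=-3+1385/618·τ+767/412·τ²+-1523/2472·τ³=16289/6592

  seg 0: a=-4 b=469/1236 c=0 d=767/1236
  seg 1: a=-3 b=1385/618 c=767/412 d=-1523/2472
  seg 2: a=4 b=709/309 c=-189/103 d=262/927
  seg 3: a=2 b=-335/309 c=73/103 d=-73/927
S(5/2) = 16289/6592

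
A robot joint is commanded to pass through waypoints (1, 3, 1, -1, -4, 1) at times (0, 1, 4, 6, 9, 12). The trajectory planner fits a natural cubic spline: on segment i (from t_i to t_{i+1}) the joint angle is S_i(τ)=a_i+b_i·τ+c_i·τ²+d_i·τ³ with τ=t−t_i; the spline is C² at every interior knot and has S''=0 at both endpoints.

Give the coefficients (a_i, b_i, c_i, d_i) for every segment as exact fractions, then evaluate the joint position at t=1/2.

Δ: Δ0=2, Δ1=-2/3, Δ2=-1, Δ3=-1, Δ4=5/3
row 1: diag=8, rhs=-16; c'=3/8, d'=-2
row 2: denom=10−3·3/8=71/8; d'=(-2−3·-2)/(71/8)=32/71
row 3: denom=10−2·16/71=678/71; d'=(0−2·32/71)/(678/71)=-32/339
row 4: denom=12−3·71/226=2499/226; d'=(16−3·-32/339)/(2499/226)=3680/2499
back: M4=3680/2499
back: M3=-32/339−71/226·3680/2499=-464/833
back: M2=32/71−16/71·-464/833=480/833
back: M1=-2−3/8·480/833=-1846/833
M: M0=0, M1=-1846/833, M2=480/833, M3=-464/833, M4=3680/2499, M5=0
seg 0: a=1, c=M0/2=0, d=(M1−M0)/(6·1)=-923/2499, b=Δ0−h0·(2M0+M1)/6=5921/2499
seg 1: a=3, c=M1/2=-923/833, d=(M2−M1)/(6·3)=1163/7497, b=Δ1−h1·(2M1+M2)/6=3152/2499
seg 2: a=1, c=M2/2=240/833, d=(M3−M2)/(6·2)=-236/2499, b=Δ2−h2·(2M2+M3)/6=-2995/2499
seg 3: a=-1, c=M3/2=-232/833, d=(M4−M3)/(6·3)=2536/22491, b=Δ3−h3·(2M3+M4)/6=-421/357
seg 4: a=-4, c=M4/2=1840/2499, d=(M5−M4)/(6·3)=-1840/22491, b=Δ4−h4·(2M4+M5)/6=485/2499
t_q=1/2 → seg 0, τ=1/2; S=1+5921/2499·τ+0·τ²+-923/2499·τ³=14251/6664

  seg 0: a=1 b=5921/2499 c=0 d=-923/2499
  seg 1: a=3 b=3152/2499 c=-923/833 d=1163/7497
  seg 2: a=1 b=-2995/2499 c=240/833 d=-236/2499
  seg 3: a=-1 b=-421/357 c=-232/833 d=2536/22491
  seg 4: a=-4 b=485/2499 c=1840/2499 d=-1840/22491
S(1/2) = 14251/6664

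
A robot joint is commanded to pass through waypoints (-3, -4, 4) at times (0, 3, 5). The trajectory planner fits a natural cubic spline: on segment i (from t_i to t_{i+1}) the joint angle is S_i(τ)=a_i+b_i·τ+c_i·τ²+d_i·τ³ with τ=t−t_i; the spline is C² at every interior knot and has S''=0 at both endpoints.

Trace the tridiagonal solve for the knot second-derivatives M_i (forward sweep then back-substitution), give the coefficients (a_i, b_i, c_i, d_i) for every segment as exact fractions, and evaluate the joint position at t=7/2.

Δ: Δ0=-1/3, Δ1=4
row 1: diag=10, rhs=26; c'=1/5, d'=13/5
back: M1=13/5
M: M0=0, M1=13/5, M2=0
seg 0: a=-3, c=M0/2=0, d=(M1−M0)/(6·3)=13/90, b=Δ0−h0·(2M0+M1)/6=-49/30
seg 1: a=-4, c=M1/2=13/10, d=(M2−M1)/(6·2)=-13/60, b=Δ1−h1·(2M1+M2)/6=34/15
t_q=7/2 → seg 1, τ=1/2; S=-4+34/15·τ+13/10·τ²+-13/60·τ³=-411/160

  seg 0: a=-3 b=-49/30 c=0 d=13/90
  seg 1: a=-4 b=34/15 c=13/10 d=-13/60
S(7/2) = -411/160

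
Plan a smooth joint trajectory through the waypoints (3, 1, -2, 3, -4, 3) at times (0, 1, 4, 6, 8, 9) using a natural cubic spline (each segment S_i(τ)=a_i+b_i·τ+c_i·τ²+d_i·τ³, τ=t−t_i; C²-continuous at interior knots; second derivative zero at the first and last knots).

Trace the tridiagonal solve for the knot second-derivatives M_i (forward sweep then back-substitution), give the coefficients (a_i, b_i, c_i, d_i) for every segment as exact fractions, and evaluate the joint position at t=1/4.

Δ: Δ0=-2, Δ1=-1, Δ2=5/2, Δ3=-7/2, Δ4=7
row 1: diag=8, rhs=6; c'=3/8, d'=3/4
row 2: denom=10−3·3/8=71/8; d'=(21−3·3/4)/(71/8)=150/71
row 3: denom=8−2·16/71=536/71; d'=(-36−2·150/71)/(536/71)=-357/67
row 4: denom=6−2·71/268=733/134; d'=(63−2·-357/67)/(733/134)=9870/733
back: M4=9870/733
back: M3=-357/67−71/268·9870/733=-13041/1466
back: M2=150/71−16/71·-13041/1466=3018/733
back: M1=3/4−3/8·3018/733=-582/733
M: M0=0, M1=-582/733, M2=3018/733, M3=-13041/1466, M4=9870/733, M5=0
seg 0: a=3, c=M0/2=0, d=(M1−M0)/(6·1)=-97/733, b=Δ0−h0·(2M0+M1)/6=-1369/733
seg 1: a=1, c=M1/2=-291/733, d=(M2−M1)/(6·3)=200/733, b=Δ1−h1·(2M1+M2)/6=-1660/733
seg 2: a=-2, c=M2/2=1509/733, d=(M3−M2)/(6·2)=-6359/5864, b=Δ2−h2·(2M2+M3)/6=1994/733
seg 3: a=3, c=M3/2=-13041/2932, d=(M4−M3)/(6·2)=10927/5864, b=Δ3−h3·(2M3+M4)/6=-3017/1466
seg 4: a=-4, c=M4/2=4935/733, d=(M5−M4)/(6·1)=-1645/733, b=Δ4−h4·(2M4+M5)/6=1841/733
t_q=1/4 → seg 0, τ=1/4; S=3+-1369/733·τ+0·τ²+-97/733·τ³=118735/46912

  seg 0: a=3 b=-1369/733 c=0 d=-97/733
  seg 1: a=1 b=-1660/733 c=-291/733 d=200/733
  seg 2: a=-2 b=1994/733 c=1509/733 d=-6359/5864
  seg 3: a=3 b=-3017/1466 c=-13041/2932 d=10927/5864
  seg 4: a=-4 b=1841/733 c=4935/733 d=-1645/733
S(1/4) = 118735/46912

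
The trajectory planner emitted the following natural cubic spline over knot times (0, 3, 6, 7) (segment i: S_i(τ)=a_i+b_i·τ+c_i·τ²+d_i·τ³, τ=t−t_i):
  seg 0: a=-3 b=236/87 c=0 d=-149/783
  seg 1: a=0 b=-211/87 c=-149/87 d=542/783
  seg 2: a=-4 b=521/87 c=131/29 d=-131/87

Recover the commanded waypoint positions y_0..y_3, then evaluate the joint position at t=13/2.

y_0 = S_0(0) = a_0 = -3
y_1 = S_1(0) = a_1 = 0
y_2 = S_2(0) = a_2 = -4
y_3 = S_2(1) = 5
t_q=13/2 is in segment 2 (τ=1/2); S_2(τ)=-15/232

y_0=-3 y_1=0 y_2=-4 y_3=5
S(13/2) = -15/232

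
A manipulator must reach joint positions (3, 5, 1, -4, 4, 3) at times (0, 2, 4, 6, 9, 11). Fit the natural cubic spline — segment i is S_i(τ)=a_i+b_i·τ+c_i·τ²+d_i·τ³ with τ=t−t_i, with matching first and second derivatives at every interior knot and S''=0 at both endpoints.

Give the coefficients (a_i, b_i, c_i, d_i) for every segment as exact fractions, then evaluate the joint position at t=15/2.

Δ: Δ0=1, Δ1=-2, Δ2=-5/2, Δ3=8/3, Δ4=-1/2
row 1: diag=8, rhs=-18; c'=1/4, d'=-9/4
row 2: denom=8−2·1/4=15/2; d'=(-3−2·-9/4)/(15/2)=1/5
row 3: denom=10−2·4/15=142/15; d'=(31−2·1/5)/(142/15)=459/142
row 4: denom=10−3·45/142=1285/142; d'=(-19−3·459/142)/(1285/142)=-815/257
back: M4=-815/257
back: M3=459/142−45/142·-815/257=1089/257
back: M2=1/5−4/15·1089/257=-239/257
back: M1=-9/4−1/4·-239/257=-1037/514
M: M0=0, M1=-1037/514, M2=-239/257, M3=1089/257, M4=-815/257, M5=0
seg 0: a=3, c=M0/2=0, d=(M1−M0)/(6·2)=-1037/6168, b=Δ0−h0·(2M0+M1)/6=2579/1542
seg 1: a=5, c=M1/2=-1037/1028, d=(M2−M1)/(6·2)=559/6168, b=Δ1−h1·(2M1+M2)/6=-266/771
seg 2: a=1, c=M2/2=-239/514, d=(M3−M2)/(6·2)=332/771, b=Δ2−h2·(2M2+M3)/6=-5077/1542
seg 3: a=-4, c=M3/2=1089/514, d=(M4−M3)/(6·3)=-952/2313, b=Δ3−h3·(2M3+M4)/6=23/1542
seg 4: a=4, c=M4/2=-815/514, d=(M5−M4)/(6·2)=815/3084, b=Δ4−h4·(2M4+M5)/6=2489/1542
t_q=15/2 → seg 3, τ=3/2; S=-4+23/1542·τ+1089/514·τ²+-952/2313·τ³=-1233/2056

  seg 0: a=3 b=2579/1542 c=0 d=-1037/6168
  seg 1: a=5 b=-266/771 c=-1037/1028 d=559/6168
  seg 2: a=1 b=-5077/1542 c=-239/514 d=332/771
  seg 3: a=-4 b=23/1542 c=1089/514 d=-952/2313
  seg 4: a=4 b=2489/1542 c=-815/514 d=815/3084
S(15/2) = -1233/2056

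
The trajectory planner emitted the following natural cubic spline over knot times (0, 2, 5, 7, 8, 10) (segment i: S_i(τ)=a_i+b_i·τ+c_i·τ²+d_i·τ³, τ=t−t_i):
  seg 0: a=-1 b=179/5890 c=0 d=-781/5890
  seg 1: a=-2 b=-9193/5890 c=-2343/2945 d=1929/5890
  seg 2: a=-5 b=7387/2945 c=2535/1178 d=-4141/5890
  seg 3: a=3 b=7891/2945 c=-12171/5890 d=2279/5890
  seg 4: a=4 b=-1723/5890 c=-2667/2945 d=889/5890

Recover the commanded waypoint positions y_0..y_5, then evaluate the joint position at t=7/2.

y_0=-1 y_1=-2 y_2=-5 y_3=3 y_4=4 y_5=1
S(7/2) = -236821/47120

y_0 = S_0(0) = a_0 = -1
y_1 = S_1(0) = a_1 = -2
y_2 = S_2(0) = a_2 = -5
y_3 = S_3(0) = a_3 = 3
y_4 = S_4(0) = a_4 = 4
y_5 = S_4(2) = 1
t_q=7/2 is in segment 1 (τ=3/2); S_1(τ)=-236821/47120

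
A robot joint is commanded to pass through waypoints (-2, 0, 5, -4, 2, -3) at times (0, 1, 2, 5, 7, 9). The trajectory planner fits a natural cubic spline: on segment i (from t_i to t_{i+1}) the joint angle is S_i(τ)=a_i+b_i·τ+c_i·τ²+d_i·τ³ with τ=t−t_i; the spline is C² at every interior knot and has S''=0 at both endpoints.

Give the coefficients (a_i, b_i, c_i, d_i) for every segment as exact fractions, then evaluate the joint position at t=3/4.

  seg 0: a=-2 b=1743/2068 c=0 d=2393/2068
  seg 1: a=0 b=4461/1034 c=7179/2068 d=-5761/2068
  seg 2: a=5 b=5997/2068 c=-2526/517 d=6037/6204
  seg 3: a=-4 b=-147/1034 c=8007/2068 d=-2379/2068
  seg 4: a=2 b=1593/1034 c=-6267/2068 d=2089/4136
S(3/4) = -116429/132352

Δ: Δ0=2, Δ1=5, Δ2=-3, Δ3=3, Δ4=-5/2
row 1: diag=4, rhs=18; c'=1/4, d'=9/2
row 2: denom=8−1·1/4=31/4; d'=(-48−1·9/2)/(31/4)=-210/31
row 3: denom=10−3·12/31=274/31; d'=(36−3·-210/31)/(274/31)=873/137
row 4: denom=8−2·31/137=1034/137; d'=(-33−2·873/137)/(1034/137)=-6267/1034
back: M4=-6267/1034
back: M3=873/137−31/137·-6267/1034=8007/1034
back: M2=-210/31−12/31·8007/1034=-5052/517
back: M1=9/2−1/4·-5052/517=7179/1034
M: M0=0, M1=7179/1034, M2=-5052/517, M3=8007/1034, M4=-6267/1034, M5=0
seg 0: a=-2, c=M0/2=0, d=(M1−M0)/(6·1)=2393/2068, b=Δ0−h0·(2M0+M1)/6=1743/2068
seg 1: a=0, c=M1/2=7179/2068, d=(M2−M1)/(6·1)=-5761/2068, b=Δ1−h1·(2M1+M2)/6=4461/1034
seg 2: a=5, c=M2/2=-2526/517, d=(M3−M2)/(6·3)=6037/6204, b=Δ2−h2·(2M2+M3)/6=5997/2068
seg 3: a=-4, c=M3/2=8007/2068, d=(M4−M3)/(6·2)=-2379/2068, b=Δ3−h3·(2M3+M4)/6=-147/1034
seg 4: a=2, c=M4/2=-6267/2068, d=(M5−M4)/(6·2)=2089/4136, b=Δ4−h4·(2M4+M5)/6=1593/1034
t_q=3/4 → seg 0, τ=3/4; S=-2+1743/2068·τ+0·τ²+2393/2068·τ³=-116429/132352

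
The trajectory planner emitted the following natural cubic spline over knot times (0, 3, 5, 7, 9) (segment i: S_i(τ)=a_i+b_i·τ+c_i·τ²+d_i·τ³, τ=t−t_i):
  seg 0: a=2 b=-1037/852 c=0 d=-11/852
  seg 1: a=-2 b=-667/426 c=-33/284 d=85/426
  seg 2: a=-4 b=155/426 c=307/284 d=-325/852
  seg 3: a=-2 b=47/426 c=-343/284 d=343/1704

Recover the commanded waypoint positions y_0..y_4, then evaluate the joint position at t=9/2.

y_0 = S_0(0) = a_0 = 2
y_1 = S_1(0) = a_1 = -2
y_2 = S_2(0) = a_2 = -4
y_3 = S_3(0) = a_3 = -2
y_4 = S_3(2) = -5
t_q=9/2 is in segment 1 (τ=3/2); S_1(τ)=-559/142

y_0=2 y_1=-2 y_2=-4 y_3=-2 y_4=-5
S(9/2) = -559/142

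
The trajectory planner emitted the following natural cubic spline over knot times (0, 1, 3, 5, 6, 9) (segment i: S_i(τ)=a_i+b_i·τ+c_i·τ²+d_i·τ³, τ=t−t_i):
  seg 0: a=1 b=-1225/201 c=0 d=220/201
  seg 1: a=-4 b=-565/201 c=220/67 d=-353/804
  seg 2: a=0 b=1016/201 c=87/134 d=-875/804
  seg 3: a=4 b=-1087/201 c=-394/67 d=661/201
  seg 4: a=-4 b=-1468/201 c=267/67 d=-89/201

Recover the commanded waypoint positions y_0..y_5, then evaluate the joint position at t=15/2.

y_0 = S_0(0) = a_0 = 1
y_1 = S_1(0) = a_1 = -4
y_2 = S_2(0) = a_2 = 0
y_3 = S_3(0) = a_3 = 4
y_4 = S_4(0) = a_4 = -4
y_5 = S_4(3) = -2
t_q=15/2 is in segment 4 (τ=3/2); S_4(τ)=-4011/536

y_0=1 y_1=-4 y_2=0 y_3=4 y_4=-4 y_5=-2
S(15/2) = -4011/536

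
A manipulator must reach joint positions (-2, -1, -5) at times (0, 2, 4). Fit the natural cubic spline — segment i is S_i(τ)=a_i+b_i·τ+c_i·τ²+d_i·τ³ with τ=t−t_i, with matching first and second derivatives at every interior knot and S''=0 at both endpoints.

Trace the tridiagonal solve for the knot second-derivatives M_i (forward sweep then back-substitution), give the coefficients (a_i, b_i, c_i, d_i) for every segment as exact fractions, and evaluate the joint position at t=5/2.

  seg 0: a=-2 b=9/8 c=0 d=-5/32
  seg 1: a=-1 b=-3/4 c=-15/16 d=5/32
S(5/2) = -407/256

Δ: Δ0=1/2, Δ1=-2
row 1: diag=8, rhs=-15; c'=1/4, d'=-15/8
back: M1=-15/8
M: M0=0, M1=-15/8, M2=0
seg 0: a=-2, c=M0/2=0, d=(M1−M0)/(6·2)=-5/32, b=Δ0−h0·(2M0+M1)/6=9/8
seg 1: a=-1, c=M1/2=-15/16, d=(M2−M1)/(6·2)=5/32, b=Δ1−h1·(2M1+M2)/6=-3/4
t_q=5/2 → seg 1, τ=1/2; S=-1+-3/4·τ+-15/16·τ²+5/32·τ³=-407/256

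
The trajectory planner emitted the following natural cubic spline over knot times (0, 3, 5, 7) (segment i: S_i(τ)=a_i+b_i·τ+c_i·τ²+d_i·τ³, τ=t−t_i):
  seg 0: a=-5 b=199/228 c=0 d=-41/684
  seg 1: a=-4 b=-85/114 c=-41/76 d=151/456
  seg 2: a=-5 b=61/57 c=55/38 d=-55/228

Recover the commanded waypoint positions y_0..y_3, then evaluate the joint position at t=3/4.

y_0 = S_0(0) = a_0 = -5
y_1 = S_1(0) = a_1 = -4
y_2 = S_2(0) = a_2 = -5
y_3 = S_2(2) = 1
t_q=3/4 is in segment 0 (τ=3/4); S_0(τ)=-21259/4864

y_0=-5 y_1=-4 y_2=-5 y_3=1
S(3/4) = -21259/4864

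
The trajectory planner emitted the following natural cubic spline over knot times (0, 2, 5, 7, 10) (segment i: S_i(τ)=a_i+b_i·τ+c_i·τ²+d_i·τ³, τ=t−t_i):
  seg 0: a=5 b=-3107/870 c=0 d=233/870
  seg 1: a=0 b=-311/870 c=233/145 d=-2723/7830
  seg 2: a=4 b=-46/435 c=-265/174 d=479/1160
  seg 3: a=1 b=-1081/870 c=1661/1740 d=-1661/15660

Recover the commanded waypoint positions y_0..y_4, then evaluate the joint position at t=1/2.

y_0 = S_0(0) = a_0 = 5
y_1 = S_1(0) = a_1 = 0
y_2 = S_2(0) = a_2 = 4
y_3 = S_3(0) = a_3 = 1
y_4 = S_3(3) = 3
t_q=1/2 is in segment 0 (τ=1/2); S_0(τ)=1507/464

y_0=5 y_1=0 y_2=4 y_3=1 y_4=3
S(1/2) = 1507/464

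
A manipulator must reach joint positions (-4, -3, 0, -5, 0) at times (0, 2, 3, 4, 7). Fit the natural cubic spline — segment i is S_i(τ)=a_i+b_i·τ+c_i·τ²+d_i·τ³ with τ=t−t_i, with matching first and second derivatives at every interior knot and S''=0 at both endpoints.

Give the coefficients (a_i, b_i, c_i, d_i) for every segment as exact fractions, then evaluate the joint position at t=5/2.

  seg 0: a=-4 b=-311/267 c=0 d=889/2136
  seg 1: a=-3 b=2045/534 c=889/356 d=-3553/1068
  seg 2: a=0 b=-1235/1068 c=-666/89 d=3887/1068
  seg 3: a=-5 b=-2779/534 c=1223/356 d=-1223/3204
S(5/2) = -2497/2848

Δ: Δ0=1/2, Δ1=3, Δ2=-5, Δ3=5/3
row 1: diag=6, rhs=15; c'=1/6, d'=5/2
row 2: denom=4−1·1/6=23/6; d'=(-48−1·5/2)/(23/6)=-303/23
row 3: denom=8−1·6/23=178/23; d'=(40−1·-303/23)/(178/23)=1223/178
back: M3=1223/178
back: M2=-303/23−6/23·1223/178=-1332/89
back: M1=5/2−1/6·-1332/89=889/178
M: M0=0, M1=889/178, M2=-1332/89, M3=1223/178, M4=0
seg 0: a=-4, c=M0/2=0, d=(M1−M0)/(6·2)=889/2136, b=Δ0−h0·(2M0+M1)/6=-311/267
seg 1: a=-3, c=M1/2=889/356, d=(M2−M1)/(6·1)=-3553/1068, b=Δ1−h1·(2M1+M2)/6=2045/534
seg 2: a=0, c=M2/2=-666/89, d=(M3−M2)/(6·1)=3887/1068, b=Δ2−h2·(2M2+M3)/6=-1235/1068
seg 3: a=-5, c=M3/2=1223/356, d=(M4−M3)/(6·3)=-1223/3204, b=Δ3−h3·(2M3+M4)/6=-2779/534
t_q=5/2 → seg 1, τ=1/2; S=-3+2045/534·τ+889/356·τ²+-3553/1068·τ³=-2497/2848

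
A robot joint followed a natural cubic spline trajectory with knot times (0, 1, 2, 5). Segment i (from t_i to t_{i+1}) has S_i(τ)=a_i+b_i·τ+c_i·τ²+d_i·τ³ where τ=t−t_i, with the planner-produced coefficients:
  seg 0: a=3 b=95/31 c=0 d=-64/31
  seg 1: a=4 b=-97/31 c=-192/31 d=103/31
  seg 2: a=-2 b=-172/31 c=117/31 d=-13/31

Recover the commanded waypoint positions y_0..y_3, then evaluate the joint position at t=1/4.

y_0 = S_0(0) = a_0 = 3
y_1 = S_1(0) = a_1 = 4
y_2 = S_2(0) = a_2 = -2
y_3 = S_2(3) = 4
t_q=1/4 is in segment 0 (τ=1/4); S_0(τ)=463/124

y_0=3 y_1=4 y_2=-2 y_3=4
S(1/4) = 463/124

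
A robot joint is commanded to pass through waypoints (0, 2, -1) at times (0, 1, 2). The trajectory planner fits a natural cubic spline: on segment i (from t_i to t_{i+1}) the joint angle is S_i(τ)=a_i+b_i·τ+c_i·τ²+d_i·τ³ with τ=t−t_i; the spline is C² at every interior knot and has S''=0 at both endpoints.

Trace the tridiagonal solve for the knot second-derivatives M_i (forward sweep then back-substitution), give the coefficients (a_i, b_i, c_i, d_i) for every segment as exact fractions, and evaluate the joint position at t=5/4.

  seg 0: a=0 b=13/4 c=0 d=-5/4
  seg 1: a=2 b=-1/2 c=-15/4 d=5/4
S(5/4) = 425/256

Δ: Δ0=2, Δ1=-3
row 1: diag=4, rhs=-30; c'=1/4, d'=-15/2
back: M1=-15/2
M: M0=0, M1=-15/2, M2=0
seg 0: a=0, c=M0/2=0, d=(M1−M0)/(6·1)=-5/4, b=Δ0−h0·(2M0+M1)/6=13/4
seg 1: a=2, c=M1/2=-15/4, d=(M2−M1)/(6·1)=5/4, b=Δ1−h1·(2M1+M2)/6=-1/2
t_q=5/4 → seg 1, τ=1/4; S=2+-1/2·τ+-15/4·τ²+5/4·τ³=425/256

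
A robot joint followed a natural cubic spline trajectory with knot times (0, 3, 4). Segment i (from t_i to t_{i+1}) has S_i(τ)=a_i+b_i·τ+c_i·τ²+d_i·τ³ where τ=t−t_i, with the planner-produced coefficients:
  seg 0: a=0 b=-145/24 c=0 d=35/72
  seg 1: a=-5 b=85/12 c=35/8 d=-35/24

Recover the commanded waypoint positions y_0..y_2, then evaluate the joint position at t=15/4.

y_0=0 y_1=-5 y_2=5
S(15/4) = 1105/512

y_0 = S_0(0) = a_0 = 0
y_1 = S_1(0) = a_1 = -5
y_2 = S_1(1) = 5
t_q=15/4 is in segment 1 (τ=3/4); S_1(τ)=1105/512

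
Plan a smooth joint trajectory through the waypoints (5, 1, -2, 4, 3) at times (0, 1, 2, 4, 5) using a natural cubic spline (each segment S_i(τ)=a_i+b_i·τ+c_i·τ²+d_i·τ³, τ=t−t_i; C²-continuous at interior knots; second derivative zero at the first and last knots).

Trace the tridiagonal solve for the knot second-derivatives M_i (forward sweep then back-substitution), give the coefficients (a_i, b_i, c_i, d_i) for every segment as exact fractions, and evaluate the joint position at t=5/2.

Δ: Δ0=-4, Δ1=-3, Δ2=3, Δ3=-1
row 1: diag=4, rhs=6; c'=1/4, d'=3/2
row 2: denom=6−1·1/4=23/4; d'=(36−1·3/2)/(23/4)=6
row 3: denom=6−2·8/23=122/23; d'=(-24−2·6)/(122/23)=-414/61
back: M3=-414/61
back: M2=6−8/23·-414/61=510/61
back: M1=3/2−1/4·510/61=-36/61
M: M0=0, M1=-36/61, M2=510/61, M3=-414/61, M4=0
seg 0: a=5, c=M0/2=0, d=(M1−M0)/(6·1)=-6/61, b=Δ0−h0·(2M0+M1)/6=-238/61
seg 1: a=1, c=M1/2=-18/61, d=(M2−M1)/(6·1)=91/61, b=Δ1−h1·(2M1+M2)/6=-256/61
seg 2: a=-2, c=M2/2=255/61, d=(M3−M2)/(6·2)=-77/61, b=Δ2−h2·(2M2+M3)/6=-19/61
seg 3: a=4, c=M3/2=-207/61, d=(M4−M3)/(6·1)=69/61, b=Δ3−h3·(2M3+M4)/6=77/61
t_q=5/2 → seg 2, τ=1/2; S=-2+-19/61·τ+255/61·τ²+-77/61·τ³=-619/488

  seg 0: a=5 b=-238/61 c=0 d=-6/61
  seg 1: a=1 b=-256/61 c=-18/61 d=91/61
  seg 2: a=-2 b=-19/61 c=255/61 d=-77/61
  seg 3: a=4 b=77/61 c=-207/61 d=69/61
S(5/2) = -619/488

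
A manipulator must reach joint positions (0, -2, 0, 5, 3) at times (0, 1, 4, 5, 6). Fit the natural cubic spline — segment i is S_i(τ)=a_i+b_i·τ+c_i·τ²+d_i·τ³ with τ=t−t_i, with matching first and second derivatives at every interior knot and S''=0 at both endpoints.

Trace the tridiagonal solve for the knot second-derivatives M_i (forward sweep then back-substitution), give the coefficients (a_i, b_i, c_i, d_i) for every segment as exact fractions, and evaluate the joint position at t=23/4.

  seg 0: a=0 b=-1301/636 c=0 d=29/636
  seg 1: a=-2 b=-607/318 c=29/212 d=51/212
  seg 2: a=0 b=3439/636 c=122/53 d=-1723/636
  seg 3: a=5 b=599/318 c=-1235/212 d=1235/636
S(23/4) = 53663/13568

Δ: Δ0=-2, Δ1=2/3, Δ2=5, Δ3=-2
row 1: diag=8, rhs=16; c'=3/8, d'=2
row 2: denom=8−3·3/8=55/8; d'=(26−3·2)/(55/8)=32/11
row 3: denom=4−1·8/55=212/55; d'=(-42−1·32/11)/(212/55)=-1235/106
back: M3=-1235/106
back: M2=32/11−8/55·-1235/106=244/53
back: M1=2−3/8·244/53=29/106
M: M0=0, M1=29/106, M2=244/53, M3=-1235/106, M4=0
seg 0: a=0, c=M0/2=0, d=(M1−M0)/(6·1)=29/636, b=Δ0−h0·(2M0+M1)/6=-1301/636
seg 1: a=-2, c=M1/2=29/212, d=(M2−M1)/(6·3)=51/212, b=Δ1−h1·(2M1+M2)/6=-607/318
seg 2: a=0, c=M2/2=122/53, d=(M3−M2)/(6·1)=-1723/636, b=Δ2−h2·(2M2+M3)/6=3439/636
seg 3: a=5, c=M3/2=-1235/212, d=(M4−M3)/(6·1)=1235/636, b=Δ3−h3·(2M3+M4)/6=599/318
t_q=23/4 → seg 3, τ=3/4; S=5+599/318·τ+-1235/212·τ²+1235/636·τ³=53663/13568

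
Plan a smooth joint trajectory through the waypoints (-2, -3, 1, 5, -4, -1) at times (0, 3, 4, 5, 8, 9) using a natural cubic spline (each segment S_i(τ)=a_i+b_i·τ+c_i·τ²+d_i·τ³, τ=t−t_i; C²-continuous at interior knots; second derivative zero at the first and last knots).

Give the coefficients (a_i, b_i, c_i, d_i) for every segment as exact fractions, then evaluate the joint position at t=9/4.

Δ: Δ0=-1/3, Δ1=4, Δ2=4, Δ3=-3, Δ4=3
row 1: diag=8, rhs=26; c'=1/8, d'=13/4
row 2: denom=4−1·1/8=31/8; d'=(0−1·13/4)/(31/8)=-26/31
row 3: denom=8−1·8/31=240/31; d'=(-42−1·-26/31)/(240/31)=-319/60
row 4: denom=8−3·31/80=547/80; d'=(36−3·-319/60)/(547/80)=4156/547
back: M4=4156/547
back: M3=-319/60−31/80·4156/547=-13556/1641
back: M2=-26/31−8/31·-13556/1641=2122/1641
back: M1=13/4−1/8·2122/1641=5068/1641
M: M0=0, M1=5068/1641, M2=2122/1641, M3=-13556/1641, M4=4156/547, M5=0
seg 0: a=-2, c=M0/2=0, d=(M1−M0)/(6·3)=2534/14769, b=Δ0−h0·(2M0+M1)/6=-1027/547
seg 1: a=-3, c=M1/2=2534/1641, d=(M2−M1)/(6·1)=-491/1641, b=Δ1−h1·(2M1+M2)/6=1507/547
seg 2: a=1, c=M2/2=1061/1641, d=(M3−M2)/(6·1)=-871/547, b=Δ2−h2·(2M2+M3)/6=8116/1641
seg 3: a=5, c=M3/2=-6778/1641, d=(M4−M3)/(6·3)=13012/14769, b=Δ3−h3·(2M3+M4)/6=2399/1641
seg 4: a=-4, c=M4/2=2078/547, d=(M5−M4)/(6·1)=-2078/1641, b=Δ4−h4·(2M4+M5)/6=767/1641
t_q=9/4 → seg 0, τ=9/4; S=-2+-1027/547·τ+0·τ²+2534/14769·τ³=-74743/17504

  seg 0: a=-2 b=-1027/547 c=0 d=2534/14769
  seg 1: a=-3 b=1507/547 c=2534/1641 d=-491/1641
  seg 2: a=1 b=8116/1641 c=1061/1641 d=-871/547
  seg 3: a=5 b=2399/1641 c=-6778/1641 d=13012/14769
  seg 4: a=-4 b=767/1641 c=2078/547 d=-2078/1641
S(9/4) = -74743/17504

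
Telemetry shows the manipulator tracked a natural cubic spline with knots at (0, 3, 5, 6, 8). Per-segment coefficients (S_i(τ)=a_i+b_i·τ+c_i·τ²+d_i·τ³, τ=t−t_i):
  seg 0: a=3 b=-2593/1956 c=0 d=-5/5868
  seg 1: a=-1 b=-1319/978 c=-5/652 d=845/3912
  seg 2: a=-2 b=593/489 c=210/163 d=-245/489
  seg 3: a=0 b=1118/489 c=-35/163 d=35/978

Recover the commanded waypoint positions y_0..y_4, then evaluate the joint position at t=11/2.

y_0 = S_0(0) = a_0 = 3
y_1 = S_1(0) = a_1 = -1
y_2 = S_2(0) = a_2 = -2
y_3 = S_3(0) = a_3 = 0
y_4 = S_3(2) = 4
t_q=11/2 is in segment 2 (τ=1/2); S_2(τ)=-1479/1304

y_0=3 y_1=-1 y_2=-2 y_3=0 y_4=4
S(11/2) = -1479/1304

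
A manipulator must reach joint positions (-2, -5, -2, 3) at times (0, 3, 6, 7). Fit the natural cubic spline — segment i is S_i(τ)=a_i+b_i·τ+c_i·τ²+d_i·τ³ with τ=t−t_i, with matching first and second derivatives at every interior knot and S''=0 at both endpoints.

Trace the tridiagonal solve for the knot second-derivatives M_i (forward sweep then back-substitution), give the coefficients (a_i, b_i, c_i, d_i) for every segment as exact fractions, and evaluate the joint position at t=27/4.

Δ: Δ0=-1, Δ1=1, Δ2=5
row 1: diag=12, rhs=12; c'=1/4, d'=1
row 2: denom=8−3·1/4=29/4; d'=(24−3·1)/(29/4)=84/29
back: M2=84/29
back: M1=1−1/4·84/29=8/29
M: M0=0, M1=8/29, M2=84/29, M3=0
seg 0: a=-2, c=M0/2=0, d=(M1−M0)/(6·3)=4/261, b=Δ0−h0·(2M0+M1)/6=-33/29
seg 1: a=-5, c=M1/2=4/29, d=(M2−M1)/(6·3)=38/261, b=Δ1−h1·(2M1+M2)/6=-21/29
seg 2: a=-2, c=M2/2=42/29, d=(M3−M2)/(6·1)=-14/29, b=Δ2−h2·(2M2+M3)/6=117/29
t_q=27/4 → seg 2, τ=3/4; S=-2+117/29·τ+42/29·τ²+-14/29·τ³=1519/928

  seg 0: a=-2 b=-33/29 c=0 d=4/261
  seg 1: a=-5 b=-21/29 c=4/29 d=38/261
  seg 2: a=-2 b=117/29 c=42/29 d=-14/29
S(27/4) = 1519/928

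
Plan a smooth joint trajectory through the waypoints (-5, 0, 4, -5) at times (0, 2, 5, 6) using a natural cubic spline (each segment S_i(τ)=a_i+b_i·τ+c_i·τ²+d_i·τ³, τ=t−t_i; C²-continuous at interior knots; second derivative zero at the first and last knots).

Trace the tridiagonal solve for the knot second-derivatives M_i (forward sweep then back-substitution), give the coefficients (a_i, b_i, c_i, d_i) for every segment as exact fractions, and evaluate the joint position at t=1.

Δ: Δ0=5/2, Δ1=4/3, Δ2=-9
row 1: diag=10, rhs=-7; c'=3/10, d'=-7/10
row 2: denom=8−3·3/10=71/10; d'=(-62−3·-7/10)/(71/10)=-599/71
back: M2=-599/71
back: M1=-7/10−3/10·-599/71=130/71
M: M0=0, M1=130/71, M2=-599/71, M3=0
seg 0: a=-5, c=M0/2=0, d=(M1−M0)/(6·2)=65/426, b=Δ0−h0·(2M0+M1)/6=805/426
seg 1: a=0, c=M1/2=65/71, d=(M2−M1)/(6·3)=-81/142, b=Δ1−h1·(2M1+M2)/6=1585/426
seg 2: a=4, c=M2/2=-599/142, d=(M3−M2)/(6·1)=599/426, b=Δ2−h2·(2M2+M3)/6=-1318/213
t_q=1 → seg 0, τ=1; S=-5+805/426·τ+0·τ²+65/426·τ³=-210/71

  seg 0: a=-5 b=805/426 c=0 d=65/426
  seg 1: a=0 b=1585/426 c=65/71 d=-81/142
  seg 2: a=4 b=-1318/213 c=-599/142 d=599/426
S(1) = -210/71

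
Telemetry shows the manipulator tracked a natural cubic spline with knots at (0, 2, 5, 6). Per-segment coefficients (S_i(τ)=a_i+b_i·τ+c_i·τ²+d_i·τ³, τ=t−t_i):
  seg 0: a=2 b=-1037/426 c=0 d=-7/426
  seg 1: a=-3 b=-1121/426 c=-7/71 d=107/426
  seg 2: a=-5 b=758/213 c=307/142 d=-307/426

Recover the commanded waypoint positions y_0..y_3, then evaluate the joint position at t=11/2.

y_0=2 y_1=-3 y_2=-5 y_3=0
S(11/2) = -3147/1136

y_0 = S_0(0) = a_0 = 2
y_1 = S_1(0) = a_1 = -3
y_2 = S_2(0) = a_2 = -5
y_3 = S_2(1) = 0
t_q=11/2 is in segment 2 (τ=1/2); S_2(τ)=-3147/1136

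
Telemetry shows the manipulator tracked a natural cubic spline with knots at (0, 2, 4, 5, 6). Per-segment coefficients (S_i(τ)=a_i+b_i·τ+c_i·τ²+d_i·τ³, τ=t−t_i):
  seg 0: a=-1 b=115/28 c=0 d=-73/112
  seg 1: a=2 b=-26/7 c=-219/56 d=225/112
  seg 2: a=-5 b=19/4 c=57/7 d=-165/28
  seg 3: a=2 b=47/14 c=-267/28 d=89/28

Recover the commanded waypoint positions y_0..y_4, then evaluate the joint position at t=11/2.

y_0=-1 y_1=2 y_2=-5 y_3=2 y_4=-1
S(11/2) = 379/224

y_0 = S_0(0) = a_0 = -1
y_1 = S_1(0) = a_1 = 2
y_2 = S_2(0) = a_2 = -5
y_3 = S_3(0) = a_3 = 2
y_4 = S_3(1) = -1
t_q=11/2 is in segment 3 (τ=1/2); S_3(τ)=379/224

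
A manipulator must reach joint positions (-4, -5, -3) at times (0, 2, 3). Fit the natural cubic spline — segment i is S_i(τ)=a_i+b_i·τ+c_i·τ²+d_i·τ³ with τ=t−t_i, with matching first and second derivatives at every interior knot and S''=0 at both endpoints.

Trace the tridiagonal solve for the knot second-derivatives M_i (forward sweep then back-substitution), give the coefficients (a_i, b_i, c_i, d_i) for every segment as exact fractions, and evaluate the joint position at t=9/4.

Δ: Δ0=-1/2, Δ1=2
row 1: diag=6, rhs=15; c'=1/6, d'=5/2
back: M1=5/2
M: M0=0, M1=5/2, M2=0
seg 0: a=-4, c=M0/2=0, d=(M1−M0)/(6·2)=5/24, b=Δ0−h0·(2M0+M1)/6=-4/3
seg 1: a=-5, c=M1/2=5/4, d=(M2−M1)/(6·1)=-5/12, b=Δ1−h1·(2M1+M2)/6=7/6
t_q=9/4 → seg 1, τ=1/4; S=-5+7/6·τ+5/4·τ²+-5/12·τ³=-1187/256

  seg 0: a=-4 b=-4/3 c=0 d=5/24
  seg 1: a=-5 b=7/6 c=5/4 d=-5/12
S(9/4) = -1187/256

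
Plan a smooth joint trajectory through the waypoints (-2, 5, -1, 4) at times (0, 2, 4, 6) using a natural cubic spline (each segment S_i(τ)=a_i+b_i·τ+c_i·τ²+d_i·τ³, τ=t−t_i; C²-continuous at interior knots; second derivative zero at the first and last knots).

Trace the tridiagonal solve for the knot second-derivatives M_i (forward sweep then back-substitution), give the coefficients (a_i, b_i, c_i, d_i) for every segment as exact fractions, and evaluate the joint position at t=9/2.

  seg 0: a=-2 b=28/5 c=0 d=-21/40
  seg 1: a=5 b=-7/10 c=-63/20 d=1
  seg 2: a=-1 b=-13/10 c=57/20 d=-19/40
S(9/2) = -319/320

Δ: Δ0=7/2, Δ1=-3, Δ2=5/2
row 1: diag=8, rhs=-39; c'=1/4, d'=-39/8
row 2: denom=8−2·1/4=15/2; d'=(33−2·-39/8)/(15/2)=57/10
back: M2=57/10
back: M1=-39/8−1/4·57/10=-63/10
M: M0=0, M1=-63/10, M2=57/10, M3=0
seg 0: a=-2, c=M0/2=0, d=(M1−M0)/(6·2)=-21/40, b=Δ0−h0·(2M0+M1)/6=28/5
seg 1: a=5, c=M1/2=-63/20, d=(M2−M1)/(6·2)=1, b=Δ1−h1·(2M1+M2)/6=-7/10
seg 2: a=-1, c=M2/2=57/20, d=(M3−M2)/(6·2)=-19/40, b=Δ2−h2·(2M2+M3)/6=-13/10
t_q=9/2 → seg 2, τ=1/2; S=-1+-13/10·τ+57/20·τ²+-19/40·τ³=-319/320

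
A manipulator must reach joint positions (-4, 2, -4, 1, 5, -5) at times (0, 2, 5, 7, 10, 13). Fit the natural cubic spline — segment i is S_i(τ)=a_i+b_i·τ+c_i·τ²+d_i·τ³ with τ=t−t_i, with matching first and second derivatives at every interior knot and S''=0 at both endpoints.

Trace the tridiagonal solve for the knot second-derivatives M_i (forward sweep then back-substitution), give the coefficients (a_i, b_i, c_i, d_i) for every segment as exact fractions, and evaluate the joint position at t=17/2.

Δ: Δ0=3, Δ1=-2, Δ2=5/2, Δ3=4/3, Δ4=-10/3
row 1: diag=10, rhs=-30; c'=3/10, d'=-3
row 2: denom=10−3·3/10=91/10; d'=(27−3·-3)/(91/10)=360/91
row 3: denom=10−2·20/91=870/91; d'=(-7−2·360/91)/(870/91)=-1357/870
row 4: denom=12−3·91/290=3207/290; d'=(-28−3·-1357/870)/(3207/290)=-6763/3207
back: M4=-6763/3207
back: M3=-1357/870−91/290·-6763/3207=-960/1069
back: M2=360/91−20/91·-960/1069=4440/1069
back: M1=-3−3/10·4440/1069=-4539/1069
M: M0=0, M1=-4539/1069, M2=4440/1069, M3=-960/1069, M4=-6763/3207, M5=0
seg 0: a=-4, c=M0/2=0, d=(M1−M0)/(6·2)=-1513/4276, b=Δ0−h0·(2M0+M1)/6=4720/1069
seg 1: a=2, c=M1/2=-4539/2138, d=(M2−M1)/(6·3)=2993/6414, b=Δ1−h1·(2M1+M2)/6=181/1069
seg 2: a=-4, c=M2/2=2220/1069, d=(M3−M2)/(6·2)=-450/1069, b=Δ2−h2·(2M2+M3)/6=65/2138
seg 3: a=1, c=M3/2=-480/1069, d=(M4−M3)/(6·3)=-3883/57726, b=Δ3−h3·(2M3+M4)/6=7025/2138
seg 4: a=5, c=M4/2=-6763/6414, d=(M5−M4)/(6·3)=6763/57726, b=Δ4−h4·(2M4+M5)/6=-1309/1069
t_q=17/2 → seg 3, τ=3/2; S=1+7025/2138·τ+-480/1069·τ²+-3883/57726·τ³=80241/17104

  seg 0: a=-4 b=4720/1069 c=0 d=-1513/4276
  seg 1: a=2 b=181/1069 c=-4539/2138 d=2993/6414
  seg 2: a=-4 b=65/2138 c=2220/1069 d=-450/1069
  seg 3: a=1 b=7025/2138 c=-480/1069 d=-3883/57726
  seg 4: a=5 b=-1309/1069 c=-6763/6414 d=6763/57726
S(17/2) = 80241/17104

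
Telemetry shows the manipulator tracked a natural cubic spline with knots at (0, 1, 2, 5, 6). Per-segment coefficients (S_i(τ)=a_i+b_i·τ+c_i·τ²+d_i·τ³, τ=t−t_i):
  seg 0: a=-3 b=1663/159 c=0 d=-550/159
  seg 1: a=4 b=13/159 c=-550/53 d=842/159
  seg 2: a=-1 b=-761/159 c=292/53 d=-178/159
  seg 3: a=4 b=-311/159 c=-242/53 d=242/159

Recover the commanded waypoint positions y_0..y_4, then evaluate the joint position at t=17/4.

y_0 = S_0(0) = a_0 = -3
y_1 = S_1(0) = a_1 = 4
y_2 = S_2(0) = a_2 = -1
y_3 = S_3(0) = a_3 = 4
y_4 = S_3(1) = -1
t_q=17/4 is in segment 2 (τ=9/4); S_2(τ)=5717/1696

y_0=-3 y_1=4 y_2=-1 y_3=4 y_4=-1
S(17/4) = 5717/1696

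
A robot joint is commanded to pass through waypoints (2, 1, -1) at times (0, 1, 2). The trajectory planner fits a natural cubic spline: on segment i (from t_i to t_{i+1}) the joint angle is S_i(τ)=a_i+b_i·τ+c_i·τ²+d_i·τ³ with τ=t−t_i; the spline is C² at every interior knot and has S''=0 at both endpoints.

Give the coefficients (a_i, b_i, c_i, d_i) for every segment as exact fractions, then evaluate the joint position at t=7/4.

  seg 0: a=2 b=-3/4 c=0 d=-1/4
  seg 1: a=1 b=-3/2 c=-3/4 d=1/4
S(7/4) = -113/256

Δ: Δ0=-1, Δ1=-2
row 1: diag=4, rhs=-6; c'=1/4, d'=-3/2
back: M1=-3/2
M: M0=0, M1=-3/2, M2=0
seg 0: a=2, c=M0/2=0, d=(M1−M0)/(6·1)=-1/4, b=Δ0−h0·(2M0+M1)/6=-3/4
seg 1: a=1, c=M1/2=-3/4, d=(M2−M1)/(6·1)=1/4, b=Δ1−h1·(2M1+M2)/6=-3/2
t_q=7/4 → seg 1, τ=3/4; S=1+-3/2·τ+-3/4·τ²+1/4·τ³=-113/256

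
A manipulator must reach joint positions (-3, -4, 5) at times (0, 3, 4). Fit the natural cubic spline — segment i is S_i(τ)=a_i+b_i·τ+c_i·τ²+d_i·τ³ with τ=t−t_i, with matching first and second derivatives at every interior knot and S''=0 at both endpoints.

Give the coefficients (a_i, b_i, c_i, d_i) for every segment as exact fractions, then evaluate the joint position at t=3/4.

  seg 0: a=-3 b=-23/6 c=0 d=7/18
  seg 1: a=-4 b=20/3 c=7/2 d=-7/6
S(3/4) = -731/128

Δ: Δ0=-1/3, Δ1=9
row 1: diag=8, rhs=56; c'=1/8, d'=7
back: M1=7
M: M0=0, M1=7, M2=0
seg 0: a=-3, c=M0/2=0, d=(M1−M0)/(6·3)=7/18, b=Δ0−h0·(2M0+M1)/6=-23/6
seg 1: a=-4, c=M1/2=7/2, d=(M2−M1)/(6·1)=-7/6, b=Δ1−h1·(2M1+M2)/6=20/3
t_q=3/4 → seg 0, τ=3/4; S=-3+-23/6·τ+0·τ²+7/18·τ³=-731/128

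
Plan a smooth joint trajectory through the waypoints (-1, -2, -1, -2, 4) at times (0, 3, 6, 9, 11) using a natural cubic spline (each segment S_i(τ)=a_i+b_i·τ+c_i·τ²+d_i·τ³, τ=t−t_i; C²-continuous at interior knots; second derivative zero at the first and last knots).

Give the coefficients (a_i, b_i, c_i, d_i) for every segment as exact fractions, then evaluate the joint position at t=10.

Δ: Δ0=-1/3, Δ1=1/3, Δ2=-1/3, Δ3=3
row 1: diag=12, rhs=4; c'=1/4, d'=1/3
row 2: denom=12−3·1/4=45/4; d'=(-4−3·1/3)/(45/4)=-4/9
row 3: denom=10−3·4/15=46/5; d'=(20−3·-4/9)/(46/5)=160/69
back: M3=160/69
back: M2=-4/9−4/15·160/69=-220/207
back: M1=1/3−1/4·-220/207=124/207
M: M0=0, M1=124/207, M2=-220/207, M3=160/69, M4=0
seg 0: a=-1, c=M0/2=0, d=(M1−M0)/(6·3)=62/1863, b=Δ0−h0·(2M0+M1)/6=-131/207
seg 1: a=-2, c=M1/2=62/207, d=(M2−M1)/(6·3)=-172/1863, b=Δ1−h1·(2M1+M2)/6=55/207
seg 2: a=-1, c=M2/2=-110/207, d=(M3−M2)/(6·3)=350/1863, b=Δ2−h2·(2M2+M3)/6=-89/207
seg 3: a=-2, c=M3/2=80/69, d=(M4−M3)/(6·2)=-40/207, b=Δ3−h3·(2M3+M4)/6=301/207
t_q=10 → seg 3, τ=1; S=-2+301/207·τ+80/69·τ²+-40/207·τ³=29/69

  seg 0: a=-1 b=-131/207 c=0 d=62/1863
  seg 1: a=-2 b=55/207 c=62/207 d=-172/1863
  seg 2: a=-1 b=-89/207 c=-110/207 d=350/1863
  seg 3: a=-2 b=301/207 c=80/69 d=-40/207
S(10) = 29/69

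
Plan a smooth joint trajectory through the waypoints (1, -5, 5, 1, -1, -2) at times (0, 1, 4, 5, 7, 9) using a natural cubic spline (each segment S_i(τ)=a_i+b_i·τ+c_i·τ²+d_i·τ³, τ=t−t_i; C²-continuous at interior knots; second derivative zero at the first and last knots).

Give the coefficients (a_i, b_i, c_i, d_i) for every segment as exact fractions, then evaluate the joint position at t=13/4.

  seg 0: a=1 b=-55151/7068 c=0 d=12743/7068
  seg 1: a=-5 b=-8461/3534 c=12743/2356 d=-8245/7068
  seg 2: a=5 b=-10163/7068 c=-2998/589 d=17867/7068
  seg 3: a=1 b=-14257/3534 c=5875/2356 d=-3451/7068
  seg 4: a=-1 b=287/3534 c=-1027/2356 d=1027/14136
S(13/4) = 559021/150784

Δ: Δ0=-6, Δ1=10/3, Δ2=-4, Δ3=-1, Δ4=-1/2
row 1: diag=8, rhs=56; c'=3/8, d'=7
row 2: denom=8−3·3/8=55/8; d'=(-44−3·7)/(55/8)=-104/11
row 3: denom=6−1·8/55=322/55; d'=(18−1·-104/11)/(322/55)=755/161
row 4: denom=8−2·55/161=1178/161; d'=(3−2·755/161)/(1178/161)=-1027/1178
back: M4=-1027/1178
back: M3=755/161−55/161·-1027/1178=5875/1178
back: M2=-104/11−8/55·5875/1178=-5996/589
back: M1=7−3/8·-5996/589=12743/1178
M: M0=0, M1=12743/1178, M2=-5996/589, M3=5875/1178, M4=-1027/1178, M5=0
seg 0: a=1, c=M0/2=0, d=(M1−M0)/(6·1)=12743/7068, b=Δ0−h0·(2M0+M1)/6=-55151/7068
seg 1: a=-5, c=M1/2=12743/2356, d=(M2−M1)/(6·3)=-8245/7068, b=Δ1−h1·(2M1+M2)/6=-8461/3534
seg 2: a=5, c=M2/2=-2998/589, d=(M3−M2)/(6·1)=17867/7068, b=Δ2−h2·(2M2+M3)/6=-10163/7068
seg 3: a=1, c=M3/2=5875/2356, d=(M4−M3)/(6·2)=-3451/7068, b=Δ3−h3·(2M3+M4)/6=-14257/3534
seg 4: a=-1, c=M4/2=-1027/2356, d=(M5−M4)/(6·2)=1027/14136, b=Δ4−h4·(2M4+M5)/6=287/3534
t_q=13/4 → seg 1, τ=9/4; S=-5+-8461/3534·τ+12743/2356·τ²+-8245/7068·τ³=559021/150784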